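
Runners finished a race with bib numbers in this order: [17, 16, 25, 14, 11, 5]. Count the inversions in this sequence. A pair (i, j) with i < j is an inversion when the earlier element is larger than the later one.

Count, for each position, how many later elements it exceeds:
17 → 16, 14, 11, 5 → 4
16 → 14, 11, 5 → 3
25 → 14, 11, 5 → 3
14 → 11, 5 → 2
11 → 5 → 1
5 → none → 0
Sum: 4 + 3 + 3 + 2 + 1 + 0 = 13

13 inversions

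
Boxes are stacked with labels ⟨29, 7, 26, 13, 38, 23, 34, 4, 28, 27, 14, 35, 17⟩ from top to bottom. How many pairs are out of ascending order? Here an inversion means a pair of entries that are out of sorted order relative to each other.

38

For each element, count later entries that are smaller:
29 → 7, 26, 13, 23, 4, 28, 27, 14, 17 → 9
7 → 4 → 1
26 → 13, 23, 4, 14, 17 → 5
13 → 4 → 1
38 → 23, 34, 4, 28, 27, 14, 35, 17 → 8
23 → 4, 14, 17 → 3
34 → 4, 28, 27, 14, 17 → 5
4 → none → 0
28 → 27, 14, 17 → 3
27 → 14, 17 → 2
14 → none → 0
35 → 17 → 1
17 → none → 0
Sum: 9 + 1 + 5 + 1 + 8 + 3 + 5 + 0 + 3 + 2 + 0 + 1 + 0 = 38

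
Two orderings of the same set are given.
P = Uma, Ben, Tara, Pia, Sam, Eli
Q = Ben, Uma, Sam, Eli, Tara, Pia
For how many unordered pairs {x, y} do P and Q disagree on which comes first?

5 disagreeing pairs

Assign each item its position (1..6) in the first ordering, then rewrite the second ordering as that position sequence:
positions: Uma→1, Ben→2, Tara→3, Pia→4, Sam→5, Eli→6
second ordering as positions: [2, 1, 5, 6, 3, 4]
Discordant pairs = inversions in this position sequence.
2: 1 → 1
1: 0
5: 3, 4 → 2
6: 3, 4 → 2
3: 0
4: 0
Total: 1 + 0 + 2 + 2 + 0 + 0 = 5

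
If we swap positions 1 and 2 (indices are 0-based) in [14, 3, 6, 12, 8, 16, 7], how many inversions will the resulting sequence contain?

Positions 1 and 2 hold 3 and 6; after swapping, the array is [14, 6, 3, 12, 8, 16, 7].
Count, for each position, how many later elements it exceeds:
14 → 6, 3, 12, 8, 7 → 5
6 → 3 → 1
3 → none → 0
12 → 8, 7 → 2
8 → 7 → 1
16 → 7 → 1
7 → none → 0
Sum: 5 + 1 + 0 + 2 + 1 + 1 + 0 = 10

10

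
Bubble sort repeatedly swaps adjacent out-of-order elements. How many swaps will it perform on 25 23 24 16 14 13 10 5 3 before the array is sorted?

Each adjacent swap fixes exactly one inversion, so the minimum swap count equals the number of inversions.
Count inversions — for each element, later elements that are smaller:
25: 23, 24, 16, 14, 13, 10, 5, 3 → 8
23: 16, 14, 13, 10, 5, 3 → 6
24: 16, 14, 13, 10, 5, 3 → 6
16: 14, 13, 10, 5, 3 → 5
14: 13, 10, 5, 3 → 4
13: 10, 5, 3 → 3
10: 5, 3 → 2
5: 3 → 1
3: none → 0
Total inversions: 8 + 6 + 6 + 5 + 4 + 3 + 2 + 1 + 0 = 35

35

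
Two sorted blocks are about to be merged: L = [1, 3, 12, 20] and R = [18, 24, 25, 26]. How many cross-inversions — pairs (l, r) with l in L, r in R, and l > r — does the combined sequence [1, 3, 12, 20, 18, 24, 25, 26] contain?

There is 1 split inversion.

Count, for every r in R, how many entries of L exceed r:
r = 18: 20 → 1
r = 24: none → 0
r = 25: none → 0
r = 26: none → 0
Cross-inversions: 1 + 0 + 0 + 0 = 1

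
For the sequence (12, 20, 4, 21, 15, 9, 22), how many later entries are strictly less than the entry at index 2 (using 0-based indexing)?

The element at index 2 is 4.
Elements after it: 21, 15, 9, 22
None of them are smaller than 4.

0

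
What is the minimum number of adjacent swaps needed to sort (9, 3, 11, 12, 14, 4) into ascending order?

5 swaps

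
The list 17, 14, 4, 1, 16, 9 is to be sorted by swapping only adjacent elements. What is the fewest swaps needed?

The minimum number of adjacent swaps to sort an array equals its inversion count, since every such swap removes exactly one inversion.
Count inversions — for each element, later elements that are smaller:
17: 14, 4, 1, 16, 9 → 5
14: 4, 1, 9 → 3
4: 1 → 1
1: none → 0
16: 9 → 1
9: none → 0
Total inversions: 5 + 3 + 1 + 0 + 1 + 0 = 10

10 adjacent swaps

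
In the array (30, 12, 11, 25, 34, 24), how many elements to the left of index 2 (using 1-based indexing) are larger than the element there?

The element at index 2 is 12.
Elements before it: 30
Those larger than 12: 30

1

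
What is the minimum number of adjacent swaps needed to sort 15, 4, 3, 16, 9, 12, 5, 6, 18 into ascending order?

There are 15 swaps.

The minimum number of adjacent swaps to sort an array equals its inversion count, since every such swap removes exactly one inversion.
Count inversions — for each element, later elements that are smaller:
15: 4, 3, 9, 12, 5, 6 → 6
4: 3 → 1
3: none → 0
16: 9, 12, 5, 6 → 4
9: 5, 6 → 2
12: 5, 6 → 2
5: none → 0
6: none → 0
18: none → 0
Total inversions: 6 + 1 + 0 + 4 + 2 + 2 + 0 + 0 + 0 = 15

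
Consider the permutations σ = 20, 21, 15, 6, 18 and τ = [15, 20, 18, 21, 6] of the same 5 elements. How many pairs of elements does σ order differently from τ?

There are 4 discordant pairs.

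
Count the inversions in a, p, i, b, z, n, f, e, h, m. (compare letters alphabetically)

There are 21 inversions.

For each element, count later entries that are smaller:
a: 0
p: 7
i: 4
b: 0
z: 5
n: 4
f: 1
e: 0
h: 0
m: 0
Sum: 0 + 7 + 4 + 0 + 5 + 4 + 1 + 0 + 0 + 0 = 21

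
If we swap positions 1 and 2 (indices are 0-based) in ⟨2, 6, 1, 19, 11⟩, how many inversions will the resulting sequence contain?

Positions 1 and 2 hold 6 and 1; after swapping, the array is [2, 1, 6, 19, 11].
Sweep left to right; for each value list the smaller values that follow it:
2: 1
1: 0
6: 0
19: 1
11: 0
Sum: 1 + 0 + 0 + 1 + 0 = 2

There are 2 inversions.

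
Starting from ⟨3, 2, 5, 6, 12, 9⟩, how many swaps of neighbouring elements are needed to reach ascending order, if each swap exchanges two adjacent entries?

2 adjacent swaps

The minimum number of adjacent swaps to sort an array equals its inversion count, since every such swap removes exactly one inversion.
Count inversions — for each element, later elements that are smaller:
3: 2 → 1
2: none → 0
5: none → 0
6: none → 0
12: 9 → 1
9: none → 0
Total inversions: 1 + 0 + 0 + 0 + 1 + 0 = 2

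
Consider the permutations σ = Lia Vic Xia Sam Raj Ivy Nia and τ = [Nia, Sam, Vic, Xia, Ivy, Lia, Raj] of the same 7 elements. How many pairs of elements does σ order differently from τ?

13

Assign each item its position (1..7) in the first ordering, then rewrite the second ordering as that position sequence:
positions: Lia→1, Vic→2, Xia→3, Sam→4, Raj→5, Ivy→6, Nia→7
second ordering as positions: [7, 4, 2, 3, 6, 1, 5]
Discordant pairs = inversions in this position sequence.
7: 4, 2, 3, 6, 1, 5 → 6
4: 2, 3, 1 → 3
2: 1 → 1
3: 1 → 1
6: 1, 5 → 2
1: 0
5: 0
Total: 6 + 3 + 1 + 1 + 2 + 0 + 0 = 13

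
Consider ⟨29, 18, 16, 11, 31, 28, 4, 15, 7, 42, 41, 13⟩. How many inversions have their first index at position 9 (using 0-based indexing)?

The element at index 9 is 42.
Elements after it: 41, 13
Those smaller than 42: 41, 13

2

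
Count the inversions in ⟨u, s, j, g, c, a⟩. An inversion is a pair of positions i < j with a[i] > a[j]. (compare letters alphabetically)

There are 15 inversions.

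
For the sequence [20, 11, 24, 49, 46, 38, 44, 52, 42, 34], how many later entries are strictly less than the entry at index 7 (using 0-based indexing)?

The element at index 7 is 52.
Elements after it: 42, 34
Those smaller than 52: 42, 34

2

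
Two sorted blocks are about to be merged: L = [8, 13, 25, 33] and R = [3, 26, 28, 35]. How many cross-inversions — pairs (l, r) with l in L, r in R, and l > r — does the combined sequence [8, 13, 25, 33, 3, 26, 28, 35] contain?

Cross-inversions: 6

Count, for every r in R, how many entries of L exceed r:
r = 3: 8, 13, 25, 33 → 4
r = 26: 33 → 1
r = 28: 33 → 1
r = 35: none → 0
Cross-inversions: 4 + 1 + 1 + 0 = 6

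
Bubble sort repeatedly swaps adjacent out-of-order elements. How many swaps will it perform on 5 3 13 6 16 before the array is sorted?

2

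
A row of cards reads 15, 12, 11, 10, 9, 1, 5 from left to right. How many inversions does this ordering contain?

20

Sweep left to right; for each value list the smaller values that follow it:
15: 6
12: 5
11: 4
10: 3
9: 2
1: 0
5: 0
Sum: 6 + 5 + 4 + 3 + 2 + 0 + 0 = 20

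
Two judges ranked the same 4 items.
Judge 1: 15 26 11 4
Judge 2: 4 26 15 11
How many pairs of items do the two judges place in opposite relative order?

Assign each item its position (1..4) in the first ordering, then rewrite the second ordering as that position sequence:
positions: 15→1, 26→2, 11→3, 4→4
second ordering as positions: [4, 2, 1, 3]
Discordant pairs = inversions in this position sequence.
4: 2, 1, 3 → 3
2: 1 → 1
1: 0
3: 0
Total: 3 + 1 + 0 + 0 = 4

4 discordant pairs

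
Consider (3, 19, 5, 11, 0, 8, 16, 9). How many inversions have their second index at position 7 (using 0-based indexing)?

3

The element at index 7 is 9.
Elements before it: 3, 19, 5, 11, 0, 8, 16
Those larger than 9: 19, 11, 16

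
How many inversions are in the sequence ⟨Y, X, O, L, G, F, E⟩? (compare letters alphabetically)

Sweep left to right; for each value list the smaller values that follow it:
Y → X, O, L, G, F, E → 6
X → O, L, G, F, E → 5
O → L, G, F, E → 4
L → G, F, E → 3
G → F, E → 2
F → E → 1
E → none → 0
Sum: 6 + 5 + 4 + 3 + 2 + 1 + 0 = 21

21 inversions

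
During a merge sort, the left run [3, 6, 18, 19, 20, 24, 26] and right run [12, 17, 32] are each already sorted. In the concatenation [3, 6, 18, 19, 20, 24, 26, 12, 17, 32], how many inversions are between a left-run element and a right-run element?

For each element r of the right run, count left-run elements greater than r:
r = 12: 18, 19, 20, 24, 26 → 5
r = 17: 18, 19, 20, 24, 26 → 5
r = 32: none → 0
Cross-inversions: 5 + 5 + 0 = 10

10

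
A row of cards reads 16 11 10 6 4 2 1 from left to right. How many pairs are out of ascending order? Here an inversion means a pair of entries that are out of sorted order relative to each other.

Inversions: 21

Sweep left to right; for each value list the smaller values that follow it:
16 → 11, 10, 6, 4, 2, 1 → 6
11 → 10, 6, 4, 2, 1 → 5
10 → 6, 4, 2, 1 → 4
6 → 4, 2, 1 → 3
4 → 2, 1 → 2
2 → 1 → 1
1 → none → 0
Sum: 6 + 5 + 4 + 3 + 2 + 1 + 0 = 21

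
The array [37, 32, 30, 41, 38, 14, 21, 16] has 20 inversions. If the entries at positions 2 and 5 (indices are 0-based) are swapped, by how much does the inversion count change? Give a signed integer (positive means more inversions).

-1

Positions 2 and 5 hold 30 and 14; after swapping, the array is [37, 32, 14, 41, 38, 30, 21, 16].
Element-by-element contributions:
37 → 32, 14, 30, 21, 16 → 5
32 → 14, 30, 21, 16 → 4
14 → none → 0
41 → 38, 30, 21, 16 → 4
38 → 30, 21, 16 → 3
30 → 21, 16 → 2
21 → 16 → 1
16 → none → 0
Sum: 5 + 4 + 0 + 4 + 3 + 2 + 1 + 0 = 19
Change: 19 − 20 = -1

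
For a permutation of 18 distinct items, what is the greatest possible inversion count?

The maximum occurs when the array is in strictly decreasing order: every one of the C(18, 2) pairs is inverted.
C(18, 2) = 18·17/2 = 153

There are 153 inversions.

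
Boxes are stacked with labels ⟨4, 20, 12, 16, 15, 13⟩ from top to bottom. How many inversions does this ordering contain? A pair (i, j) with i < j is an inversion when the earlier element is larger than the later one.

Element-by-element contributions:
4: 0
20: 4
12: 0
16: 2
15: 1
13: 0
Sum: 0 + 4 + 0 + 2 + 1 + 0 = 7

7 inversions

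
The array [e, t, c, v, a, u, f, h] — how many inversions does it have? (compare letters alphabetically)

13

Count, for each position, how many later elements it exceeds:
e: 2
t: 4
c: 1
v: 4
a: 0
u: 2
f: 0
h: 0
Sum: 2 + 4 + 1 + 4 + 0 + 2 + 0 + 0 = 13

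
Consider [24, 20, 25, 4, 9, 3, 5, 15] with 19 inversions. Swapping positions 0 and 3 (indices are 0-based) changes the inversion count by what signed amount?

Positions 0 and 3 hold 24 and 4; after swapping, the array is [4, 20, 25, 24, 9, 3, 5, 15].
Element-by-element contributions:
4: 1
20: 4
25: 5
24: 4
9: 2
3: 0
5: 0
15: 0
Sum: 1 + 4 + 5 + 4 + 2 + 0 + 0 + 0 = 16
Change: 16 − 19 = -3

-3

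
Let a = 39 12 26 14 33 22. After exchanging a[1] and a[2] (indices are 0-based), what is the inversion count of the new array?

Inversions: 9

Positions 1 and 2 hold 12 and 26; after swapping, the array is [39, 26, 12, 14, 33, 22].
For each element, count later entries that are smaller:
39 → 26, 12, 14, 33, 22 → 5
26 → 12, 14, 22 → 3
12 → none → 0
14 → none → 0
33 → 22 → 1
22 → none → 0
Sum: 5 + 3 + 0 + 0 + 1 + 0 = 9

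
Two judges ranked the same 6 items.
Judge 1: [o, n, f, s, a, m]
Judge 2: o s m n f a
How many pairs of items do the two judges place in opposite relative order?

Assign each item its position (1..6) in the first ordering, then rewrite the second ordering as that position sequence:
positions: o→1, n→2, f→3, s→4, a→5, m→6
second ordering as positions: [1, 4, 6, 2, 3, 5]
Discordant pairs = inversions in this position sequence.
1: 0
4: 2, 3 → 2
6: 2, 3, 5 → 3
2: 0
3: 0
5: 0
Total: 0 + 2 + 3 + 0 + 0 + 0 = 5

5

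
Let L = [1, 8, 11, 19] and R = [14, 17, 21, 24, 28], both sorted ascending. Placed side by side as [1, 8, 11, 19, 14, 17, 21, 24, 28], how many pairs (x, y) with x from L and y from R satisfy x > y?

2 split inversions

Count, for every r in R, how many entries of L exceed r:
r = 14: 19 → 1
r = 17: 19 → 1
r = 21: none → 0
r = 24: none → 0
r = 28: none → 0
Cross-inversions: 1 + 1 + 0 + 0 + 0 = 2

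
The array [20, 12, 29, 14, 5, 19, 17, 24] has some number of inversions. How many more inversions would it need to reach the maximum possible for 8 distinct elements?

15 inversions short

Maximum inversions for 8 distinct elements is C(8, 2) = 8·7/2 = 28.
Current inversions — for each element, count later smaller elements:
20: 5
12: 1
29: 5
14: 1
5: 0
19: 1
17: 0
24: 0
Current total: 5 + 1 + 5 + 1 + 0 + 1 + 0 + 0 = 13
Shortfall: 28 − 13 = 15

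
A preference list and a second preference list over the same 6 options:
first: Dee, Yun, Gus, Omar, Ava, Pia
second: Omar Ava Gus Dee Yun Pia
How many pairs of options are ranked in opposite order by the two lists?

8

Assign each item its position (1..6) in the first ordering, then rewrite the second ordering as that position sequence:
positions: Dee→1, Yun→2, Gus→3, Omar→4, Ava→5, Pia→6
second ordering as positions: [4, 5, 3, 1, 2, 6]
Discordant pairs = inversions in this position sequence.
4: 3, 1, 2 → 3
5: 3, 1, 2 → 3
3: 1, 2 → 2
1: 0
2: 0
6: 0
Total: 3 + 3 + 2 + 0 + 0 + 0 = 8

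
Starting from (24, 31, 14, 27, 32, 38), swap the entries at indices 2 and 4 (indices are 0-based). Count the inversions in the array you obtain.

Positions 2 and 4 hold 14 and 32; after swapping, the array is [24, 31, 32, 27, 14, 38].
For each element, count later entries that are smaller:
24 → 14 → 1
31 → 27, 14 → 2
32 → 27, 14 → 2
27 → 14 → 1
14 → none → 0
38 → none → 0
Sum: 1 + 2 + 2 + 1 + 0 + 0 = 6

6 inversions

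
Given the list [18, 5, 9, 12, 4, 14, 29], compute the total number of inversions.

Inversions: 8

Inversion pairs (indices are 0-based):
(0,1): 18 > 5
(0,2): 18 > 9
(0,3): 18 > 12
(0,4): 18 > 4
(0,5): 18 > 14
(1,4): 5 > 4
(2,4): 9 > 4
(3,4): 12 > 4
That's 8 pairs.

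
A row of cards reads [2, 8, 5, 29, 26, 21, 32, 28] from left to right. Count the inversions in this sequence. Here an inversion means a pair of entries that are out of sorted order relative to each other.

For each element, count later entries that are smaller:
2: 0
8: 1
5: 0
29: 3
26: 1
21: 0
32: 1
28: 0
Sum: 0 + 1 + 0 + 3 + 1 + 0 + 1 + 0 = 6

6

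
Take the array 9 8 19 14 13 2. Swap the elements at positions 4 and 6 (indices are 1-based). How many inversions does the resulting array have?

Positions 4 and 6 hold 14 and 2; after swapping, the array is [9, 8, 19, 2, 13, 14].
For each element, count later entries that are smaller:
9: 2
8: 1
19: 3
2: 0
13: 0
14: 0
Sum: 2 + 1 + 3 + 0 + 0 + 0 = 6

6 inversions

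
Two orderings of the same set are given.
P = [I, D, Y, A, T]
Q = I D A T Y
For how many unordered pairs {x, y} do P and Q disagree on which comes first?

Assign each item its position (1..5) in the first ordering, then rewrite the second ordering as that position sequence:
positions: I→1, D→2, Y→3, A→4, T→5
second ordering as positions: [1, 2, 4, 5, 3]
Discordant pairs = inversions in this position sequence.
1: 0
2: 0
4: 3 → 1
5: 3 → 1
3: 0
Total: 0 + 0 + 1 + 1 + 0 = 2

There are 2 disagreeing pairs.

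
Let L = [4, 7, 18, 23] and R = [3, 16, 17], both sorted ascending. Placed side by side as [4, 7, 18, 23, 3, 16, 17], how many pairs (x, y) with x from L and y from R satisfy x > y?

Cross-inversions: 8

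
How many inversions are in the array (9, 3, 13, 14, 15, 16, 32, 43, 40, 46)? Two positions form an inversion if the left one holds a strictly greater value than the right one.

2 out-of-order pairs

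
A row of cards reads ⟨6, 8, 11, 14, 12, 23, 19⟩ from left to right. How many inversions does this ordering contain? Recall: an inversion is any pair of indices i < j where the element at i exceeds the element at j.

2 out-of-order pairs

Listing every pair i<j with a[i]>a[j] (using 0-based positions):
(3,4): 14 > 12
(5,6): 23 > 19
That's 2 pairs.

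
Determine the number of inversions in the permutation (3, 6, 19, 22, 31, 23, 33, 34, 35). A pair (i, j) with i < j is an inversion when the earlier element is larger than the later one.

For each element, count later entries that are smaller:
3: 0
6: 0
19: 0
22: 0
31: 1
23: 0
33: 0
34: 0
35: 0
Sum: 0 + 0 + 0 + 0 + 1 + 0 + 0 + 0 + 0 = 1

1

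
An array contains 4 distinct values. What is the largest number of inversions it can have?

The maximum occurs when the array is in strictly decreasing order: every one of the C(4, 2) pairs is inverted.
C(4, 2) = 4·3/2 = 6

6 inversions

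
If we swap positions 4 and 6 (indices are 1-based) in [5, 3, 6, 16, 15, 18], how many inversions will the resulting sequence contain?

3 inversions

Positions 4 and 6 hold 16 and 18; after swapping, the array is [5, 3, 6, 18, 15, 16].
Count, for each position, how many later elements it exceeds:
5 → 3 → 1
3 → none → 0
6 → none → 0
18 → 15, 16 → 2
15 → none → 0
16 → none → 0
Sum: 1 + 0 + 0 + 2 + 0 + 0 = 3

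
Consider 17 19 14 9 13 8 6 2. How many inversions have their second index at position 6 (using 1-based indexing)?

5 such elements

The element at index 6 is 8.
Elements before it: 17, 19, 14, 9, 13
Those larger than 8: 17, 19, 14, 9, 13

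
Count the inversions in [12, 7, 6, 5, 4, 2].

Element-by-element contributions:
12 → 7, 6, 5, 4, 2 → 5
7 → 6, 5, 4, 2 → 4
6 → 5, 4, 2 → 3
5 → 4, 2 → 2
4 → 2 → 1
2 → none → 0
Sum: 5 + 4 + 3 + 2 + 1 + 0 = 15

15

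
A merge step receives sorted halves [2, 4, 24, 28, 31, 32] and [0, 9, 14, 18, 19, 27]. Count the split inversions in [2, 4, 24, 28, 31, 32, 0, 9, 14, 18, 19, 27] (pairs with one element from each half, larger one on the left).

Count, for every r in R, how many entries of L exceed r:
r = 0: 2, 4, 24, 28, 31, 32 → 6
r = 9: 24, 28, 31, 32 → 4
r = 14: 24, 28, 31, 32 → 4
r = 18: 24, 28, 31, 32 → 4
r = 19: 24, 28, 31, 32 → 4
r = 27: 28, 31, 32 → 3
Cross-inversions: 6 + 4 + 4 + 4 + 4 + 3 = 25

25 cross-inversions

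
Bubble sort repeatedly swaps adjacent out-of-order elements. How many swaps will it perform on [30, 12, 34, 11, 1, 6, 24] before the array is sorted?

14 swaps

Each adjacent swap fixes exactly one inversion, so the minimum swap count equals the number of inversions.
Count inversions — for each element, later elements that are smaller:
30: 12, 11, 1, 6, 24 → 5
12: 11, 1, 6 → 3
34: 11, 1, 6, 24 → 4
11: 1, 6 → 2
1: none → 0
6: none → 0
24: none → 0
Total inversions: 5 + 3 + 4 + 2 + 0 + 0 + 0 = 14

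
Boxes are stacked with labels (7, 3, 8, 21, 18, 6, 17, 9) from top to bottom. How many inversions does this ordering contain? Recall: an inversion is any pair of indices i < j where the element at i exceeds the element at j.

Sweep left to right; for each value list the smaller values that follow it:
7: 2
3: 0
8: 1
21: 4
18: 3
6: 0
17: 1
9: 0
Sum: 2 + 0 + 1 + 4 + 3 + 0 + 1 + 0 = 11

11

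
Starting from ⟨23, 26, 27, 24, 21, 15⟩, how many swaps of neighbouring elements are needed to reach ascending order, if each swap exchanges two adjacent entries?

Each adjacent swap fixes exactly one inversion, so the minimum swap count equals the number of inversions.
Count inversions — for each element, later elements that are smaller:
23: 21, 15 → 2
26: 24, 21, 15 → 3
27: 24, 21, 15 → 3
24: 21, 15 → 2
21: 15 → 1
15: none → 0
Total inversions: 2 + 3 + 3 + 2 + 1 + 0 = 11

11 swaps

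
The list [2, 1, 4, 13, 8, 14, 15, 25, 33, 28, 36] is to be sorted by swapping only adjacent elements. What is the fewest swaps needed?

3 swaps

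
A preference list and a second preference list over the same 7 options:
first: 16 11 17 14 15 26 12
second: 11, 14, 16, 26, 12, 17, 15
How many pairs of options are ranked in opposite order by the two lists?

Assign each item its position (1..7) in the first ordering, then rewrite the second ordering as that position sequence:
positions: 16→1, 11→2, 17→3, 14→4, 15→5, 26→6, 12→7
second ordering as positions: [2, 4, 1, 6, 7, 3, 5]
Discordant pairs = inversions in this position sequence.
2: 1 → 1
4: 1, 3 → 2
1: 0
6: 3, 5 → 2
7: 3, 5 → 2
3: 0
5: 0
Total: 1 + 2 + 0 + 2 + 2 + 0 + 0 = 7

Pairs: 7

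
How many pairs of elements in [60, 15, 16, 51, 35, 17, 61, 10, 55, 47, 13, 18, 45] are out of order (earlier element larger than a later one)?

Count, for each position, how many later elements it exceeds:
60: 11
15: 2
16: 2
51: 7
35: 4
17: 2
61: 6
10: 0
55: 4
47: 3
13: 0
18: 0
45: 0
Sum: 11 + 2 + 2 + 7 + 4 + 2 + 6 + 0 + 4 + 3 + 0 + 0 + 0 = 41

There are 41 inversions.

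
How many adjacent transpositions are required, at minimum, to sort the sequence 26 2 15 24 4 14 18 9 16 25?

20 adjacent swaps

Minimum adjacent swaps = number of inversions (each swap of adjacent out-of-order elements removes one inversion and no swap can remove more).
Count inversions — for each element, later elements that are smaller:
26: 2, 15, 24, 4, 14, 18, 9, 16, 25 → 9
2: none → 0
15: 4, 14, 9 → 3
24: 4, 14, 18, 9, 16 → 5
4: none → 0
14: 9 → 1
18: 9, 16 → 2
9: none → 0
16: none → 0
25: none → 0
Total inversions: 9 + 0 + 3 + 5 + 0 + 1 + 2 + 0 + 0 + 0 = 20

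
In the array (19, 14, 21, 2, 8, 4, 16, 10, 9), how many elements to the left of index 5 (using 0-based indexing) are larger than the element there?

4

The element at index 5 is 4.
Elements before it: 19, 14, 21, 2, 8
Those larger than 4: 19, 14, 21, 8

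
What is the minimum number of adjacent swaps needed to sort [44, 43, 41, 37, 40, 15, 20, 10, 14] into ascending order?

33 adjacent swaps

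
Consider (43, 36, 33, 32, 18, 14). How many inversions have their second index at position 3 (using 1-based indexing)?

2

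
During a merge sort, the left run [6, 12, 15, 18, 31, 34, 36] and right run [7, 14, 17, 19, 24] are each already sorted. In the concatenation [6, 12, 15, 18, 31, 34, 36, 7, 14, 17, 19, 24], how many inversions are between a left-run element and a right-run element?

21

For each element r of the right run, count left-run elements greater than r:
r = 7: 12, 15, 18, 31, 34, 36 → 6
r = 14: 15, 18, 31, 34, 36 → 5
r = 17: 18, 31, 34, 36 → 4
r = 19: 31, 34, 36 → 3
r = 24: 31, 34, 36 → 3
Cross-inversions: 6 + 5 + 4 + 3 + 3 = 21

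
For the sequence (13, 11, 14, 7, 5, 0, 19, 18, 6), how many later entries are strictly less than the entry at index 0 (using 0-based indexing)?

The element at index 0 is 13.
Elements after it: 11, 14, 7, 5, 0, 19, 18, 6
Those smaller than 13: 11, 7, 5, 0, 6

5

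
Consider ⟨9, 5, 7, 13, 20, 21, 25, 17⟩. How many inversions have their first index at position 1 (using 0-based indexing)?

0 such elements

The element at index 1 is 5.
Elements after it: 7, 13, 20, 21, 25, 17
None of them are smaller than 5.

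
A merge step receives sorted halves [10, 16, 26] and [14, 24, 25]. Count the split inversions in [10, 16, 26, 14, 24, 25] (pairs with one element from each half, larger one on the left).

Take each right-half value and tally the left-half values above it:
r = 14: 16, 26 → 2
r = 24: 26 → 1
r = 25: 26 → 1
Cross-inversions: 2 + 1 + 1 = 4

4 split inversions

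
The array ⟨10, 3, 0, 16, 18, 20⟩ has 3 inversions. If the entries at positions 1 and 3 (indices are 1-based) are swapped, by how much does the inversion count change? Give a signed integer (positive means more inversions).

-3

Positions 1 and 3 hold 10 and 0; after swapping, the array is [0, 3, 10, 16, 18, 20].
Element-by-element contributions:
0 → none → 0
3 → none → 0
10 → none → 0
16 → none → 0
18 → none → 0
20 → none → 0
Sum: 0 + 0 + 0 + 0 + 0 + 0 = 0
Change: 0 − 3 = -3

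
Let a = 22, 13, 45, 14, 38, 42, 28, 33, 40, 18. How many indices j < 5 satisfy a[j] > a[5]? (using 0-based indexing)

The element at index 5 is 42.
Elements before it: 22, 13, 45, 14, 38
Those larger than 42: 45

1 such element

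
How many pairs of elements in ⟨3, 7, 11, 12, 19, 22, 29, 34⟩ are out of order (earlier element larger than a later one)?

0 inversions

Sweep left to right; for each value list the smaller values that follow it:
3: 0
7: 0
11: 0
12: 0
19: 0
22: 0
29: 0
34: 0
Sum: 0 + 0 + 0 + 0 + 0 + 0 + 0 + 0 = 0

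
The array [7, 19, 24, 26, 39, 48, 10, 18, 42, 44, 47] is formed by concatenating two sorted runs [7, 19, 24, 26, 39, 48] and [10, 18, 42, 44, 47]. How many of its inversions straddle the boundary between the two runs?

13 split inversions

Count, for every r in R, how many entries of L exceed r:
r = 10: 19, 24, 26, 39, 48 → 5
r = 18: 19, 24, 26, 39, 48 → 5
r = 42: 48 → 1
r = 44: 48 → 1
r = 47: 48 → 1
Cross-inversions: 5 + 5 + 1 + 1 + 1 = 13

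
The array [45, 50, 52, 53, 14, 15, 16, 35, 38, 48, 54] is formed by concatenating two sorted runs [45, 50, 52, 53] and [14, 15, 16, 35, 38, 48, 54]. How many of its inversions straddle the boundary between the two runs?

There are 23 split inversions.

For each element r of the right run, count left-run elements greater than r:
r = 14: 45, 50, 52, 53 → 4
r = 15: 45, 50, 52, 53 → 4
r = 16: 45, 50, 52, 53 → 4
r = 35: 45, 50, 52, 53 → 4
r = 38: 45, 50, 52, 53 → 4
r = 48: 50, 52, 53 → 3
r = 54: none → 0
Cross-inversions: 4 + 4 + 4 + 4 + 4 + 3 + 0 = 23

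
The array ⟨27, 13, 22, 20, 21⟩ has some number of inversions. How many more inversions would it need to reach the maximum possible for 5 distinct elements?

4 inversions short

Maximum inversions for 5 distinct elements is C(5, 2) = 5·4/2 = 10.
Current inversions — for each element, count later smaller elements:
27: 4
13: 0
22: 2
20: 0
21: 0
Current total: 4 + 0 + 2 + 0 + 0 = 6
Shortfall: 10 − 6 = 4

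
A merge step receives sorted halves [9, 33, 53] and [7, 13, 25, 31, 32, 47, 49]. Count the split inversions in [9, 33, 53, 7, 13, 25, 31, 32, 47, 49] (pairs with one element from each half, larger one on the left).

13

Take each right-half value and tally the left-half values above it:
r = 7: 9, 33, 53 → 3
r = 13: 33, 53 → 2
r = 25: 33, 53 → 2
r = 31: 33, 53 → 2
r = 32: 33, 53 → 2
r = 47: 53 → 1
r = 49: 53 → 1
Cross-inversions: 3 + 2 + 2 + 2 + 2 + 1 + 1 = 13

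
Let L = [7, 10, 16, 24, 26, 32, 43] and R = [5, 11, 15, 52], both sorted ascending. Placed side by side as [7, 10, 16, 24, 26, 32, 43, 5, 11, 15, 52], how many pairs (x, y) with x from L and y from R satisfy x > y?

Count, for every r in R, how many entries of L exceed r:
r = 5: 7, 10, 16, 24, 26, 32, 43 → 7
r = 11: 16, 24, 26, 32, 43 → 5
r = 15: 16, 24, 26, 32, 43 → 5
r = 52: none → 0
Cross-inversions: 7 + 5 + 5 + 0 = 17

Split inversions: 17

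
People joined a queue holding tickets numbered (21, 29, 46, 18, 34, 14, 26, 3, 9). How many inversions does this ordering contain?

For each element, count later entries that are smaller:
21 → 18, 14, 3, 9 → 4
29 → 18, 14, 26, 3, 9 → 5
46 → 18, 34, 14, 26, 3, 9 → 6
18 → 14, 3, 9 → 3
34 → 14, 26, 3, 9 → 4
14 → 3, 9 → 2
26 → 3, 9 → 2
3 → none → 0
9 → none → 0
Sum: 4 + 5 + 6 + 3 + 4 + 2 + 2 + 0 + 0 = 26

26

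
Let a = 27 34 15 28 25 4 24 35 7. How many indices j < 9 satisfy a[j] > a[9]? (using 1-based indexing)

7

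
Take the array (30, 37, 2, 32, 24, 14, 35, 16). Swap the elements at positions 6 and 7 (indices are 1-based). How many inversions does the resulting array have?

17

Positions 6 and 7 hold 14 and 35; after swapping, the array is [30, 37, 2, 32, 24, 35, 14, 16].
Sweep left to right; for each value list the smaller values that follow it:
30: 4
37: 6
2: 0
32: 3
24: 2
35: 2
14: 0
16: 0
Sum: 4 + 6 + 0 + 3 + 2 + 2 + 0 + 0 = 17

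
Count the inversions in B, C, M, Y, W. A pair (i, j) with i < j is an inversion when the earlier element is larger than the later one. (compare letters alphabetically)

For each element, count later entries that are smaller:
B: 0
C: 0
M: 0
Y: 1
W: 0
Sum: 0 + 0 + 0 + 1 + 0 = 1

1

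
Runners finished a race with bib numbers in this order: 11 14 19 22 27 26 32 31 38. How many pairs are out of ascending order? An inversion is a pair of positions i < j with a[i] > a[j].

There are 2 inversions.

For each element, count later entries that are smaller:
11 → none → 0
14 → none → 0
19 → none → 0
22 → none → 0
27 → 26 → 1
26 → none → 0
32 → 31 → 1
31 → none → 0
38 → none → 0
Sum: 0 + 0 + 0 + 0 + 1 + 0 + 1 + 0 + 0 = 2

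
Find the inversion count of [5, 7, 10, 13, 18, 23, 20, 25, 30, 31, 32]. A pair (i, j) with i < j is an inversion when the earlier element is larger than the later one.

1

For each element, count later entries that are smaller:
5 → none → 0
7 → none → 0
10 → none → 0
13 → none → 0
18 → none → 0
23 → 20 → 1
20 → none → 0
25 → none → 0
30 → none → 0
31 → none → 0
32 → none → 0
Sum: 0 + 0 + 0 + 0 + 0 + 1 + 0 + 0 + 0 + 0 + 0 = 1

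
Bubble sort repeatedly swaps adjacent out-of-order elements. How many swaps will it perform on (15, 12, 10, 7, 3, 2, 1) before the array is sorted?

21 adjacent swaps

The minimum number of adjacent swaps to sort an array equals its inversion count, since every such swap removes exactly one inversion.
Count inversions — for each element, later elements that are smaller:
15: 12, 10, 7, 3, 2, 1 → 6
12: 10, 7, 3, 2, 1 → 5
10: 7, 3, 2, 1 → 4
7: 3, 2, 1 → 3
3: 2, 1 → 2
2: 1 → 1
1: none → 0
Total inversions: 6 + 5 + 4 + 3 + 2 + 1 + 0 = 21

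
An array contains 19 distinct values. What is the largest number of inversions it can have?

The maximum occurs when the array is in strictly decreasing order: every one of the C(19, 2) pairs is inverted.
C(19, 2) = 19·18/2 = 171

There are 171 inversions.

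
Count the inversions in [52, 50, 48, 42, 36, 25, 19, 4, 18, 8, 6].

52

Count, for each position, how many later elements it exceeds:
52 → 50, 48, 42, 36, 25, 19, 4, 18, 8, 6 → 10
50 → 48, 42, 36, 25, 19, 4, 18, 8, 6 → 9
48 → 42, 36, 25, 19, 4, 18, 8, 6 → 8
42 → 36, 25, 19, 4, 18, 8, 6 → 7
36 → 25, 19, 4, 18, 8, 6 → 6
25 → 19, 4, 18, 8, 6 → 5
19 → 4, 18, 8, 6 → 4
4 → none → 0
18 → 8, 6 → 2
8 → 6 → 1
6 → none → 0
Sum: 10 + 9 + 8 + 7 + 6 + 5 + 4 + 0 + 2 + 1 + 0 = 52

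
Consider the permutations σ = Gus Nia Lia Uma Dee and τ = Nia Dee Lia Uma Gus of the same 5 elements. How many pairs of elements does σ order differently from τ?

Discordant pairs: 6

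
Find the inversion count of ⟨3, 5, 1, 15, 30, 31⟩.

Listing every pair i<j with a[i]>a[j] (using 0-based positions):
(0,2): 3 > 1
(1,2): 5 > 1
That's 2 pairs.

2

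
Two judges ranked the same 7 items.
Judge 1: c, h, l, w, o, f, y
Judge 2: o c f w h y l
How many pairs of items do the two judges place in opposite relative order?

Assign each item its position (1..7) in the first ordering, then rewrite the second ordering as that position sequence:
positions: c→1, h→2, l→3, w→4, o→5, f→6, y→7
second ordering as positions: [5, 1, 6, 4, 2, 7, 3]
Discordant pairs = inversions in this position sequence.
5: 1, 4, 2, 3 → 4
1: 0
6: 4, 2, 3 → 3
4: 2, 3 → 2
2: 0
7: 3 → 1
3: 0
Total: 4 + 0 + 3 + 2 + 0 + 1 + 0 = 10

10 discordant pairs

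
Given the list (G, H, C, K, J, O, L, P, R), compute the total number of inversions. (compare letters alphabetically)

Count, for each position, how many later elements it exceeds:
G: 1
H: 1
C: 0
K: 1
J: 0
O: 1
L: 0
P: 0
R: 0
Sum: 1 + 1 + 0 + 1 + 0 + 1 + 0 + 0 + 0 = 4

4 inversions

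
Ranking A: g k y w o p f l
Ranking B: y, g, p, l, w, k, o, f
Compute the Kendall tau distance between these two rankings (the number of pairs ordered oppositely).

10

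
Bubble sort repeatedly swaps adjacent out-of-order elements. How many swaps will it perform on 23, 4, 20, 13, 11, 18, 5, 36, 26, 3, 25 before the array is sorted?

26

The minimum number of adjacent swaps to sort an array equals its inversion count, since every such swap removes exactly one inversion.
Count inversions — for each element, later elements that are smaller:
23: 4, 20, 13, 11, 18, 5, 3 → 7
4: 3 → 1
20: 13, 11, 18, 5, 3 → 5
13: 11, 5, 3 → 3
11: 5, 3 → 2
18: 5, 3 → 2
5: 3 → 1
36: 26, 3, 25 → 3
26: 3, 25 → 2
3: none → 0
25: none → 0
Total inversions: 7 + 1 + 5 + 3 + 2 + 2 + 1 + 3 + 2 + 0 + 0 = 26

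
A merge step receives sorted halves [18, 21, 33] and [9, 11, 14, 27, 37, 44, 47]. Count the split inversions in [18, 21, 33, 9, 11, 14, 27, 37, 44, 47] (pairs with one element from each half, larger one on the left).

10

For each element r of the right run, count left-run elements greater than r:
r = 9: 18, 21, 33 → 3
r = 11: 18, 21, 33 → 3
r = 14: 18, 21, 33 → 3
r = 27: 33 → 1
r = 37: none → 0
r = 44: none → 0
r = 47: none → 0
Cross-inversions: 3 + 3 + 3 + 1 + 0 + 0 + 0 = 10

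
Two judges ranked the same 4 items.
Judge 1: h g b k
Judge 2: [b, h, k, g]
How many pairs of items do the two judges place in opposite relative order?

Assign each item its position (1..4) in the first ordering, then rewrite the second ordering as that position sequence:
positions: h→1, g→2, b→3, k→4
second ordering as positions: [3, 1, 4, 2]
Discordant pairs = inversions in this position sequence.
3: 1, 2 → 2
1: 0
4: 2 → 1
2: 0
Total: 2 + 0 + 1 + 0 = 3

3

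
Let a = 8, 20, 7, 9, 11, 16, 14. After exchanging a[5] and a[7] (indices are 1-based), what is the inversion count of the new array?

8

Positions 5 and 7 hold 11 and 14; after swapping, the array is [8, 20, 7, 9, 14, 16, 11].
Count, for each position, how many later elements it exceeds:
8: 1
20: 5
7: 0
9: 0
14: 1
16: 1
11: 0
Sum: 1 + 5 + 0 + 0 + 1 + 1 + 0 = 8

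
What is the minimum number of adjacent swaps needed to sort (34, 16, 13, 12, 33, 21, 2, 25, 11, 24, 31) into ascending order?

The minimum number of adjacent swaps to sort an array equals its inversion count, since every such swap removes exactly one inversion.
Count inversions — for each element, later elements that are smaller:
34: 16, 13, 12, 33, 21, 2, 25, 11, 24, 31 → 10
16: 13, 12, 2, 11 → 4
13: 12, 2, 11 → 3
12: 2, 11 → 2
33: 21, 2, 25, 11, 24, 31 → 6
21: 2, 11 → 2
2: none → 0
25: 11, 24 → 2
11: none → 0
24: none → 0
31: none → 0
Total inversions: 10 + 4 + 3 + 2 + 6 + 2 + 0 + 2 + 0 + 0 + 0 = 29

29 swaps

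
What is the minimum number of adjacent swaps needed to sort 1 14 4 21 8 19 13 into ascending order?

7 adjacent swaps

The minimum number of adjacent swaps to sort an array equals its inversion count, since every such swap removes exactly one inversion.
Count inversions — for each element, later elements that are smaller:
1: none → 0
14: 4, 8, 13 → 3
4: none → 0
21: 8, 19, 13 → 3
8: none → 0
19: 13 → 1
13: none → 0
Total inversions: 0 + 3 + 0 + 3 + 0 + 1 + 0 = 7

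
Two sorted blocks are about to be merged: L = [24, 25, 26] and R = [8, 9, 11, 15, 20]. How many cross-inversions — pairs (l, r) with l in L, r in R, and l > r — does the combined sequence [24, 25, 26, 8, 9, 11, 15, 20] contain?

15 cross-inversions

Take each right-half value and tally the left-half values above it:
r = 8: 24, 25, 26 → 3
r = 9: 24, 25, 26 → 3
r = 11: 24, 25, 26 → 3
r = 15: 24, 25, 26 → 3
r = 20: 24, 25, 26 → 3
Cross-inversions: 3 + 3 + 3 + 3 + 3 = 15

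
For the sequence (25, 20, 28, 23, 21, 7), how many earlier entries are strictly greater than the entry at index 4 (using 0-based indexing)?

The element at index 4 is 21.
Elements before it: 25, 20, 28, 23
Those larger than 21: 25, 28, 23

3 such elements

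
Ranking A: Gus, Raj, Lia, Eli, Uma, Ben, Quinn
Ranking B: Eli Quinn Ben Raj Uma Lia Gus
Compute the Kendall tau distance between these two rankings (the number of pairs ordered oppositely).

16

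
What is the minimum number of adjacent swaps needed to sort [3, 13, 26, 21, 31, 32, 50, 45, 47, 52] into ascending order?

3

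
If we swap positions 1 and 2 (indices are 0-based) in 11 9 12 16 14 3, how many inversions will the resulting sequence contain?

8 inversions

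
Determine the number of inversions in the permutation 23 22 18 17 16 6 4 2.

28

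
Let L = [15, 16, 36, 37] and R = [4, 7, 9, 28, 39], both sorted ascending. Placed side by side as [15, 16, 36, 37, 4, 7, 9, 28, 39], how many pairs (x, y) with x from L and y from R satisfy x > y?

14

For each element r of the right run, count left-run elements greater than r:
r = 4: 15, 16, 36, 37 → 4
r = 7: 15, 16, 36, 37 → 4
r = 9: 15, 16, 36, 37 → 4
r = 28: 36, 37 → 2
r = 39: none → 0
Cross-inversions: 4 + 4 + 4 + 2 + 0 = 14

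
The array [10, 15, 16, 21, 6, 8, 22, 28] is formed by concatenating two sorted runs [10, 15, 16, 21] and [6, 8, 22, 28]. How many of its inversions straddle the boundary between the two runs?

8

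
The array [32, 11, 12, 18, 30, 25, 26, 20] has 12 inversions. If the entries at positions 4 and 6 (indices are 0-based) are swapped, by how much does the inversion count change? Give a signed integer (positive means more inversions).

Positions 4 and 6 hold 30 and 26; after swapping, the array is [32, 11, 12, 18, 26, 25, 30, 20].
For each element, count later entries that are smaller:
32: 7
11: 0
12: 0
18: 0
26: 2
25: 1
30: 1
20: 0
Sum: 7 + 0 + 0 + 0 + 2 + 1 + 1 + 0 = 11
Change: 11 − 12 = -1

-1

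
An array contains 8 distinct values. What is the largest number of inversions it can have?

A reversed (strictly descending) arrangement makes every pair an inversion, giving C(8, 2) inversions.
C(8, 2) = 8·7/2 = 28

28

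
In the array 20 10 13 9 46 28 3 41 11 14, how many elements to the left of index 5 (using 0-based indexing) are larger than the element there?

1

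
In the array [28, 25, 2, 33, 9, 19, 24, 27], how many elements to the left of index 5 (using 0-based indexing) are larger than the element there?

3 such elements

The element at index 5 is 19.
Elements before it: 28, 25, 2, 33, 9
Those larger than 19: 28, 25, 33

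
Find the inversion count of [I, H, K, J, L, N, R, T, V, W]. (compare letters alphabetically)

There are 2 inversions.

Element-by-element contributions:
I: 1
H: 0
K: 1
J: 0
L: 0
N: 0
R: 0
T: 0
V: 0
W: 0
Sum: 1 + 0 + 1 + 0 + 0 + 0 + 0 + 0 + 0 + 0 = 2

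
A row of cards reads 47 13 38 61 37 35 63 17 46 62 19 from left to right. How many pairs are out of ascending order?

For each element, count later entries that are smaller:
47 → 13, 38, 37, 35, 17, 46, 19 → 7
13 → none → 0
38 → 37, 35, 17, 19 → 4
61 → 37, 35, 17, 46, 19 → 5
37 → 35, 17, 19 → 3
35 → 17, 19 → 2
63 → 17, 46, 62, 19 → 4
17 → none → 0
46 → 19 → 1
62 → 19 → 1
19 → none → 0
Sum: 7 + 0 + 4 + 5 + 3 + 2 + 4 + 0 + 1 + 1 + 0 = 27

Inversions: 27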